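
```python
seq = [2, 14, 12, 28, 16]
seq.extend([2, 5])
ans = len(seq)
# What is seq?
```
Trace:
  seq=[2, 14, 12, 28, 16]
  seq=[2, 14, 12, 28, 16, 2, 5]
  seq=[2, 14, 12, 28, 16, 2, 5], ans=7

Final answer: [2, 14, 12, 28, 16, 2, 5]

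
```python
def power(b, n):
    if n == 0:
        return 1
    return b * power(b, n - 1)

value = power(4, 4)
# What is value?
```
Call trace:
power(b=4, n=4)
  power(b=4, n=3)
    power(b=4, n=2)
      power(b=4, n=1)
        power(b=4, n=0)
        -> return 1
      -> return 4
    -> return 16
  -> return 64
-> return 256

Final answer: 256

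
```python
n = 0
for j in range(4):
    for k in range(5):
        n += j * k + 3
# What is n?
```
Trace:
  n=0
  n=3, j=0, k=0
  n=6, j=0, k=1
  n=9, j=0, k=2
  n=12, j=0, k=3
  n=15, j=0, k=4
  n=18, j=1, k=0
  n=22, j=1, k=1
  n=27, j=1, k=2
  n=33, j=1, k=3
  n=40, j=1, k=4
  n=43, j=2, k=0
  n=48, j=2, k=1
  n=55, j=2, k=2
  n=64, j=2, k=3
  n=75, j=2, k=4
  n=78, j=3, k=0
  n=84, j=3, k=1
  n=93, j=3, k=2
  n=105, j=3, k=3
  n=120, j=3, k=4

Final answer: 120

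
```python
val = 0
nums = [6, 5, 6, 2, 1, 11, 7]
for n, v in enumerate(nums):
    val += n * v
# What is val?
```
Trace:
  val=0
  val=0, n=0, v=6
  val=5, n=1, v=5
  val=17, n=2, v=6
  val=23, n=3, v=2
  val=27, n=4, v=1
  val=82, n=5, v=11
  val=124, n=6, v=7

Final answer: 124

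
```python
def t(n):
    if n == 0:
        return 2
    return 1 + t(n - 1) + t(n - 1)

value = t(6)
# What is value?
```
Call trace (a repeated sub-call is expanded the first time; later identical calls just restate its return value):
t(n=6)
  t(n=5)
    t(n=4)
      t(n=3)
        t(n=2)
          t(n=1)
            t(n=0)
            -> return 2
            t(n=0)
            -> return 2
          -> return 5
          t(n=1) -> return 5  (same call as traced above)
        -> return 11
        t(n=2) -> return 11  (same call as traced above)
      -> return 23
      t(n=3) -> return 23  (same call as traced above)
    -> return 47
    t(n=4) -> return 47  (same call as traced above)
  -> return 95
  t(n=5) -> return 95  (same call as traced above)
-> return 191

Final answer: 191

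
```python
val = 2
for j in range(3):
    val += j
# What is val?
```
Trace:
  val=2
  val=2, j=0
  val=3, j=1
  val=5, j=2

Final answer: 5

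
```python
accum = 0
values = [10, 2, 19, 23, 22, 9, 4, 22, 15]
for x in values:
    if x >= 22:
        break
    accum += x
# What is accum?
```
Trace:
  accum=0
  accum=10, x=10
  accum=12, x=2
  accum=31, x=19
  accum=31, x=23

Final answer: 31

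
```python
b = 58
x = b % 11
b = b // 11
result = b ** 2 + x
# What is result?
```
Trace:
  b=58
  b=58, x=3
  b=5, x=3
  b=5, x=3, result=28

Final answer: 28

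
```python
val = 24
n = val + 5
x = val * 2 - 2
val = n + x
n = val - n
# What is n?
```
Trace:
  val=24
  val=24, n=29
  val=24, n=29, x=46
  val=75, n=29, x=46
  val=75, n=46, x=46

Final answer: 46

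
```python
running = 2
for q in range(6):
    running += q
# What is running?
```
Trace:
  running=2
  running=2, q=0
  running=3, q=1
  running=5, q=2
  running=8, q=3
  running=12, q=4
  running=17, q=5

Final answer: 17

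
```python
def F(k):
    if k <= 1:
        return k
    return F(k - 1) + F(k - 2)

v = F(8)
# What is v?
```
Call trace (a repeated sub-call is expanded the first time; later identical calls just restate its return value):
F(k=8)
  F(k=7)
    F(k=6)
      F(k=5)
        F(k=4)
          F(k=3)
            F(k=2)
              F(k=1)
              -> return 1
              F(k=0)
              -> return 0
            -> return 1
            F(k=1)
            -> return 1
          -> return 2
          F(k=2) -> return 1  (same call as traced above)
        -> return 3
        F(k=3) -> return 2  (same call as traced above)
      -> return 5
      F(k=4) -> return 3  (same call as traced above)
    -> return 8
    F(k=5) -> return 5  (same call as traced above)
  -> return 13
  F(k=6) -> return 8  (same call as traced above)
-> return 21

Final answer: 21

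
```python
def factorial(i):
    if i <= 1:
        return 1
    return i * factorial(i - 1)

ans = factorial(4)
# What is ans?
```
Call trace:
factorial(i=4)
  factorial(i=3)
    factorial(i=2)
      factorial(i=1)
      -> return 1
    -> return 2
  -> return 6
-> return 24

Final answer: 24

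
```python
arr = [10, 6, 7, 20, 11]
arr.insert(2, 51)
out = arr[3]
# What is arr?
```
Trace:
  arr=[10, 6, 7, 20, 11]
  arr=[10, 6, 51, 7, 20, 11]
  arr=[10, 6, 51, 7, 20, 11], out=7

Final answer: [10, 6, 51, 7, 20, 11]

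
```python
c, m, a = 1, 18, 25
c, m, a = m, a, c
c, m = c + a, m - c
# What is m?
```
Trace:
  c=1, m=18, a=25
  c=18, m=25, a=1
  c=19, m=7, a=1

Final answer: 7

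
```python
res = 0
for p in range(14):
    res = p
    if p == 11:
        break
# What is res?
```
Trace:
  res=0
  res=0, p=0
  res=1, p=1
  res=2, p=2
  res=3, p=3
  res=4, p=4
  res=5, p=5
  res=6, p=6
  res=7, p=7
  res=8, p=8
  res=9, p=9
  res=10, p=10
  res=11, p=11

Final answer: 11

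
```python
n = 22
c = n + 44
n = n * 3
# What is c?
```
Trace:
  n=22
  n=22, c=66
  n=66, c=66

Final answer: 66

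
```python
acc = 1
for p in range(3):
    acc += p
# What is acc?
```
Trace:
  acc=1
  acc=1, p=0
  acc=2, p=1
  acc=4, p=2

Final answer: 4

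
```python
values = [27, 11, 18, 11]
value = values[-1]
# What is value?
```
Trace:
  values=[27, 11, 18, 11]
  values=[27, 11, 18, 11], value=11

Final answer: 11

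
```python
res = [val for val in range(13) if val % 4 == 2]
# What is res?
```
Trace:
  val=0
  val=1
  val=2
  val=3
  val=4
  val=5
  val=6
  val=7
  val=8
  val=9
  val=10
  val=11
  val=12
  res=[2, 6, 10]

Final answer: [2, 6, 10]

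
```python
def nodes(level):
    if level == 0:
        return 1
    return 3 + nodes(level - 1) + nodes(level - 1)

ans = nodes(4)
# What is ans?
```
Call trace (a repeated sub-call is expanded the first time; later identical calls just restate its return value):
nodes(level=4)
  nodes(level=3)
    nodes(level=2)
      nodes(level=1)
        nodes(level=0)
        -> return 1
        nodes(level=0)
        -> return 1
      -> return 5
      nodes(level=1) -> return 5  (same call as traced above)
    -> return 13
    nodes(level=2) -> return 13  (same call as traced above)
  -> return 29
  nodes(level=3) -> return 29  (same call as traced above)
-> return 61

Final answer: 61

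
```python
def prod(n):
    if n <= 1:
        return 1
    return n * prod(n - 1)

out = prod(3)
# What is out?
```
Call trace:
prod(n=3)
  prod(n=2)
    prod(n=1)
    -> return 1
  -> return 2
-> return 6

Final answer: 6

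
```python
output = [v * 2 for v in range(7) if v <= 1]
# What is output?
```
Trace:
  v=0
  v=1
  v=2
  v=3
  v=4
  v=5
  v=6
  output=[0, 2]

Final answer: [0, 2]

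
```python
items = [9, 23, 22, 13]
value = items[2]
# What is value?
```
Trace:
  items=[9, 23, 22, 13]
  items=[9, 23, 22, 13], value=22

Final answer: 22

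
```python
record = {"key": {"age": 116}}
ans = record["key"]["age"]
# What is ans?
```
Trace:
  record={'key': {'age': 116}}
  record={'key': {'age': 116}}, ans=116

Final answer: 116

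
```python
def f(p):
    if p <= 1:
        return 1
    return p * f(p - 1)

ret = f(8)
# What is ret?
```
Call trace:
f(p=8)
  f(p=7)
    f(p=6)
      f(p=5)
        f(p=4)
          f(p=3)
            f(p=2)
              f(p=1)
              -> return 1
            -> return 2
          -> return 6
        -> return 24
      -> return 120
    -> return 720
  -> return 5040
-> return 40320

Final answer: 40320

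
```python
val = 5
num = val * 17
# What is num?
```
Trace:
  val=5
  val=5, num=85

Final answer: 85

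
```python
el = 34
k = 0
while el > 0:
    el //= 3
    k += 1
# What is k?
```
Trace:
  el=34
  el=34, k=0
  el=11, k=1
  el=3, k=2
  el=1, k=3
  el=0, k=4

Final answer: 4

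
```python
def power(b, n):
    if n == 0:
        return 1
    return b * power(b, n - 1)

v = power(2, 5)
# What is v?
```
Call trace:
power(b=2, n=5)
  power(b=2, n=4)
    power(b=2, n=3)
      power(b=2, n=2)
        power(b=2, n=1)
          power(b=2, n=0)
          -> return 1
        -> return 2
      -> return 4
    -> return 8
  -> return 16
-> return 32

Final answer: 32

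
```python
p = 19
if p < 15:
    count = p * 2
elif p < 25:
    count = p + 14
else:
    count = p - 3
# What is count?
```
Trace:
  p=19
  p=19, count=33

Final answer: 33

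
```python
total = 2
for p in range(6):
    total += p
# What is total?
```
Trace:
  total=2
  total=2, p=0
  total=3, p=1
  total=5, p=2
  total=8, p=3
  total=12, p=4
  total=17, p=5

Final answer: 17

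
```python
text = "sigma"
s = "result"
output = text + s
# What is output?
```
Trace:
  text='sigma'
  text='sigma', s='result'
  text='sigma', s='result', output='sigmaresult'

Final answer: 'sigmaresult'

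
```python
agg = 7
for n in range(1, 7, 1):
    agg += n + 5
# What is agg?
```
Trace:
  agg=7
  agg=13, n=1
  agg=20, n=2
  agg=28, n=3
  agg=37, n=4
  agg=47, n=5
  agg=58, n=6

Final answer: 58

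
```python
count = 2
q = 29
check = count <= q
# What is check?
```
Trace:
  count=2
  count=2, q=29
  count=2, q=29, check=True

Final answer: True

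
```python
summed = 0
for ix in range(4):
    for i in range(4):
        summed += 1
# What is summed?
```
Trace:
  summed=0
  summed=1, ix=0, i=0
  summed=2, ix=0, i=1
  summed=3, ix=0, i=2
  summed=4, ix=0, i=3
  summed=5, ix=1, i=0
  summed=6, ix=1, i=1
  summed=7, ix=1, i=2
  summed=8, ix=1, i=3
  summed=9, ix=2, i=0
  summed=10, ix=2, i=1
  summed=11, ix=2, i=2
  summed=12, ix=2, i=3
  summed=13, ix=3, i=0
  summed=14, ix=3, i=1
  summed=15, ix=3, i=2
  summed=16, ix=3, i=3

Final answer: 16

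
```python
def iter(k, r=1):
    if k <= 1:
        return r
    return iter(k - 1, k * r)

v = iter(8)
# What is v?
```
Call trace:
iter(k=8, r=1)
  iter(k=7, r=8)
    iter(k=6, r=56)
      iter(k=5, r=336)
        iter(k=4, r=1680)
          iter(k=3, r=6720)
            iter(k=2, r=20160)
              iter(k=1, r=40320)
              -> return 40320
            -> return 40320
          -> return 40320
        -> return 40320
      -> return 40320
    -> return 40320
  -> return 40320
-> return 40320

Final answer: 40320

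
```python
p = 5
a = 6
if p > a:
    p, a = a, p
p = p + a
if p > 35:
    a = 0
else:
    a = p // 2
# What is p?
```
Trace:
  p=5
  p=5, a=6
  p=5, a=6
  p=11, a=6
  p=11, a=5

Final answer: 11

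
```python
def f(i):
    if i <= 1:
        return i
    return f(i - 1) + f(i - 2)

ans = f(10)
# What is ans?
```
Call trace (a repeated sub-call is expanded the first time; later identical calls just restate its return value):
f(i=10)
  f(i=9)
    f(i=8)
      f(i=7)
        f(i=6)
          f(i=5)
            f(i=4)
              f(i=3)
                f(i=2)
                  f(i=1)
                  -> return 1
                  f(i=0)
                  -> return 0
                -> return 1
                f(i=1)
                -> return 1
              -> return 2
              f(i=2) -> return 1  (same call as traced above)
            -> return 3
            f(i=3) -> return 2  (same call as traced above)
          -> return 5
          f(i=4) -> return 3  (same call as traced above)
        -> return 8
        f(i=5) -> return 5  (same call as traced above)
      -> return 13
      f(i=6) -> return 8  (same call as traced above)
    -> return 21
    f(i=7) -> return 13  (same call as traced above)
  -> return 34
  f(i=8) -> return 21  (same call as traced above)
-> return 55

Final answer: 55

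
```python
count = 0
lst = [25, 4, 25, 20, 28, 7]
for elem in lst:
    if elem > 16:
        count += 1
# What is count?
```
Trace:
  count=0
  count=1, elem=25
  count=1, elem=4
  count=2, elem=25
  count=3, elem=20
  count=4, elem=28
  count=4, elem=7

Final answer: 4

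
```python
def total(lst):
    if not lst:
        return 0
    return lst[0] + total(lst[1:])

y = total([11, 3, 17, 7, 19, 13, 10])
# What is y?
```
Call trace:
total(lst=[11, 3, 17, 7, 19, 13, 10])
  total(lst=[3, 17, 7, 19, 13, 10])
    total(lst=[17, 7, 19, 13, 10])
      total(lst=[7, 19, 13, 10])
        total(lst=[19, 13, 10])
          total(lst=[13, 10])
            total(lst=[10])
              total(lst=[])
              -> return 0
            -> return 10
          -> return 23
        -> return 42
      -> return 49
    -> return 66
  -> return 69
-> return 80

Final answer: 80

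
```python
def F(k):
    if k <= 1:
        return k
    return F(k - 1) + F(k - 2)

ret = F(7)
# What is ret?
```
Call trace (a repeated sub-call is expanded the first time; later identical calls just restate its return value):
F(k=7)
  F(k=6)
    F(k=5)
      F(k=4)
        F(k=3)
          F(k=2)
            F(k=1)
            -> return 1
            F(k=0)
            -> return 0
          -> return 1
          F(k=1)
          -> return 1
        -> return 2
        F(k=2) -> return 1  (same call as traced above)
      -> return 3
      F(k=3) -> return 2  (same call as traced above)
    -> return 5
    F(k=4) -> return 3  (same call as traced above)
  -> return 8
  F(k=5) -> return 5  (same call as traced above)
-> return 13

Final answer: 13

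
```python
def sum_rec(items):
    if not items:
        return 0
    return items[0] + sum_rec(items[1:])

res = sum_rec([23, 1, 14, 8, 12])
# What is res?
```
Call trace:
sum_rec(items=[23, 1, 14, 8, 12])
  sum_rec(items=[1, 14, 8, 12])
    sum_rec(items=[14, 8, 12])
      sum_rec(items=[8, 12])
        sum_rec(items=[12])
          sum_rec(items=[])
          -> return 0
        -> return 12
      -> return 20
    -> return 34
  -> return 35
-> return 58

Final answer: 58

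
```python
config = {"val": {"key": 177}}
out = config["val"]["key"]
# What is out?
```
Trace:
  config={'val': {'key': 177}}
  config={'val': {'key': 177}}, out=177

Final answer: 177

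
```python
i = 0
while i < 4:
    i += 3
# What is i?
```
Trace:
  i=0
  i=3
  i=6

Final answer: 6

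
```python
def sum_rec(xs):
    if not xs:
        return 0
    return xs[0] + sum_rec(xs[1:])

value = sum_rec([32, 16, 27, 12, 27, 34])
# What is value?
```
Call trace:
sum_rec(xs=[32, 16, 27, 12, 27, 34])
  sum_rec(xs=[16, 27, 12, 27, 34])
    sum_rec(xs=[27, 12, 27, 34])
      sum_rec(xs=[12, 27, 34])
        sum_rec(xs=[27, 34])
          sum_rec(xs=[34])
            sum_rec(xs=[])
            -> return 0
          -> return 34
        -> return 61
      -> return 73
    -> return 100
  -> return 116
-> return 148

Final answer: 148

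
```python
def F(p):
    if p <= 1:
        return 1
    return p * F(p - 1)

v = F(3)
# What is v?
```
Call trace:
F(p=3)
  F(p=2)
    F(p=1)
    -> return 1
  -> return 2
-> return 6

Final answer: 6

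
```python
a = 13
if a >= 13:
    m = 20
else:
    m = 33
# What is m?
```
Trace:
  a=13
  a=13, m=20

Final answer: 20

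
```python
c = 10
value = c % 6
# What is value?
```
Trace:
  c=10
  c=10, value=4

Final answer: 4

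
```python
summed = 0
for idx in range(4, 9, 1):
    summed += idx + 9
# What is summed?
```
Trace:
  summed=0
  summed=13, idx=4
  summed=27, idx=5
  summed=42, idx=6
  summed=58, idx=7
  summed=75, idx=8

Final answer: 75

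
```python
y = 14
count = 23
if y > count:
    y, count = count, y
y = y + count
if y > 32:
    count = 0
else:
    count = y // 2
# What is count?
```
Trace:
  y=14
  y=14, count=23
  y=14, count=23
  y=37, count=23
  y=37, count=0

Final answer: 0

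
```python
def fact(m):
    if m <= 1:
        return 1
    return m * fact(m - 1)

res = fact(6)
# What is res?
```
Call trace:
fact(m=6)
  fact(m=5)
    fact(m=4)
      fact(m=3)
        fact(m=2)
          fact(m=1)
          -> return 1
        -> return 2
      -> return 6
    -> return 24
  -> return 120
-> return 720

Final answer: 720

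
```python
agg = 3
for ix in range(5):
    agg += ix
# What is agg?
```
Trace:
  agg=3
  agg=3, ix=0
  agg=4, ix=1
  agg=6, ix=2
  agg=9, ix=3
  agg=13, ix=4

Final answer: 13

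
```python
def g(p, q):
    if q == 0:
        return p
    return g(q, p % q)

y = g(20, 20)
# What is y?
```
Call trace:
g(p=20, q=20)
  g(p=20, q=0)
  -> return 20
-> return 20

Final answer: 20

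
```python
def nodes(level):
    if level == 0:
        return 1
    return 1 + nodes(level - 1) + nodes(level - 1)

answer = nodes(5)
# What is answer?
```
Call trace (a repeated sub-call is expanded the first time; later identical calls just restate its return value):
nodes(level=5)
  nodes(level=4)
    nodes(level=3)
      nodes(level=2)
        nodes(level=1)
          nodes(level=0)
          -> return 1
          nodes(level=0)
          -> return 1
        -> return 3
        nodes(level=1) -> return 3  (same call as traced above)
      -> return 7
      nodes(level=2) -> return 7  (same call as traced above)
    -> return 15
    nodes(level=3) -> return 15  (same call as traced above)
  -> return 31
  nodes(level=4) -> return 31  (same call as traced above)
-> return 63

Final answer: 63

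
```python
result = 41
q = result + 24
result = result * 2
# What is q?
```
Trace:
  result=41
  result=41, q=65
  result=82, q=65

Final answer: 65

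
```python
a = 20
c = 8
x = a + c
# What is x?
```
Trace:
  a=20
  a=20, c=8
  a=20, c=8, x=28

Final answer: 28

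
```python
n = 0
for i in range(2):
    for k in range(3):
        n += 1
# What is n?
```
Trace:
  n=0
  n=1, i=0, k=0
  n=2, i=0, k=1
  n=3, i=0, k=2
  n=4, i=1, k=0
  n=5, i=1, k=1
  n=6, i=1, k=2

Final answer: 6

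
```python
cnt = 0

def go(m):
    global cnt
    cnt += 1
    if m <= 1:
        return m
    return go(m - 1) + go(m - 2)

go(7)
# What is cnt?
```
Call trace (a repeated sub-call is expanded the first time; later identical calls just restate its return value):
go(m=7)
  go(m=6)
    go(m=5)
      go(m=4)
        go(m=3)
          go(m=2)
            go(m=1)
            -> return 1
            go(m=0)
            -> return 0
          -> return 1
          go(m=1)
          -> return 1
        -> return 2
        go(m=2) -> return 1  (same call as traced above)
      -> return 3
      go(m=3) -> return 2  (same call as traced above)
    -> return 5
    go(m=4) -> return 3  (same call as traced above)
  -> return 8
  go(m=5) -> return 5  (same call as traced above)
-> return 13

cnt is incremented once per call, so count the calls in each subtree. Let C(m) = number of calls made by go(m).
C(0) = C(1) = 1 (base case, no recursion); C(m) = 1 + C(m - 1) + C(m - 2) otherwise.
C(2) = 1 + C(1) + C(0) = 1 + 1 + 1 = 3
C(3) = 1 + C(2) + C(1) = 1 + 3 + 1 = 5
C(4) = 1 + C(3) + C(2) = 1 + 5 + 3 = 9
C(5) = 1 + C(4) + C(3) = 1 + 9 + 5 = 15
C(6) = 1 + C(5) + C(4) = 1 + 15 + 9 = 25
C(7) = 1 + C(6) + C(5) = 1 + 25 + 15 = 41
cnt = C(7) = 41

Final answer: 41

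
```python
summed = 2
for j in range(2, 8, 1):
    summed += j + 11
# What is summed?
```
Trace:
  summed=2
  summed=15, j=2
  summed=29, j=3
  summed=44, j=4
  summed=60, j=5
  summed=77, j=6
  summed=95, j=7

Final answer: 95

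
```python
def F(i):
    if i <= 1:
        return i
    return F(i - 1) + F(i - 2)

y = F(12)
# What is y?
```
Call trace (a repeated sub-call is expanded the first time; later identical calls just restate its return value):
F(i=12)
  F(i=11)
    F(i=10)
      F(i=9)
        F(i=8)
          F(i=7)
            F(i=6)
              F(i=5)
                F(i=4)
                  F(i=3)
                    F(i=2)
                      F(i=1)
                      -> return 1
                      F(i=0)
                      -> return 0
                    -> return 1
                    F(i=1)
                    -> return 1
                  -> return 2
                  F(i=2) -> return 1  (same call as traced above)
                -> return 3
                F(i=3) -> return 2  (same call as traced above)
              -> return 5
              F(i=4) -> return 3  (same call as traced above)
            -> return 8
            F(i=5) -> return 5  (same call as traced above)
          -> return 13
          F(i=6) -> return 8  (same call as traced above)
        -> return 21
        F(i=7) -> return 13  (same call as traced above)
      -> return 34
      F(i=8) -> return 21  (same call as traced above)
    -> return 55
    F(i=9) -> return 34  (same call as traced above)
  -> return 89
  F(i=10) -> return 55  (same call as traced above)
-> return 144

Final answer: 144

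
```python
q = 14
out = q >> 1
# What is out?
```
Trace:
  q=14
  q=14, out=7

Final answer: 7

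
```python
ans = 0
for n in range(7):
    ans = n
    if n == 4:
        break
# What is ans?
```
Trace:
  ans=0
  ans=0, n=0
  ans=1, n=1
  ans=2, n=2
  ans=3, n=3
  ans=4, n=4

Final answer: 4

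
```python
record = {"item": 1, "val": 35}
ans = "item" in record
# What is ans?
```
Trace:
  record={'item': 1, 'val': 35}
  record={'item': 1, 'val': 35}, ans=True

Final answer: True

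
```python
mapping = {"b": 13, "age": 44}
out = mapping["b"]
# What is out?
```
Trace:
  mapping={'b': 13, 'age': 44}
  mapping={'b': 13, 'age': 44}, out=13

Final answer: 13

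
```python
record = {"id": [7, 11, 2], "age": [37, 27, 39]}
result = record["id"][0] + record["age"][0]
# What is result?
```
Trace:
  record={'id': [7, 11, 2], 'age': [37, 27, 39]}
  record={'id': [7, 11, 2], 'age': [37, 27, 39]}, result=44

Final answer: 44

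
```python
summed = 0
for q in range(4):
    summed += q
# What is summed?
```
Trace:
  summed=0
  summed=0, q=0
  summed=1, q=1
  summed=3, q=2
  summed=6, q=3

Final answer: 6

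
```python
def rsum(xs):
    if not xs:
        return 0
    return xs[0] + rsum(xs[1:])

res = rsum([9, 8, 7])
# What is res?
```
Call trace:
rsum(xs=[9, 8, 7])
  rsum(xs=[8, 7])
    rsum(xs=[7])
      rsum(xs=[])
      -> return 0
    -> return 7
  -> return 15
-> return 24

Final answer: 24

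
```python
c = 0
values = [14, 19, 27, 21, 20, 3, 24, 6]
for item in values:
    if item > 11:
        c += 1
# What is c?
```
Trace:
  c=0
  c=1, item=14
  c=2, item=19
  c=3, item=27
  c=4, item=21
  c=5, item=20
  c=5, item=3
  c=6, item=24
  c=6, item=6

Final answer: 6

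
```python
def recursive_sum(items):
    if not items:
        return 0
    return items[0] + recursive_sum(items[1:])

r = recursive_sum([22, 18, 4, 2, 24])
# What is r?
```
Call trace:
recursive_sum(items=[22, 18, 4, 2, 24])
  recursive_sum(items=[18, 4, 2, 24])
    recursive_sum(items=[4, 2, 24])
      recursive_sum(items=[2, 24])
        recursive_sum(items=[24])
          recursive_sum(items=[])
          -> return 0
        -> return 24
      -> return 26
    -> return 30
  -> return 48
-> return 70

Final answer: 70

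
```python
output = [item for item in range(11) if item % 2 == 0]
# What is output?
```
Trace:
  item=0
  item=1
  item=2
  item=3
  item=4
  item=5
  item=6
  item=7
  item=8
  item=9
  item=10
  output=[0, 2, 4, 6, 8, 10]

Final answer: [0, 2, 4, 6, 8, 10]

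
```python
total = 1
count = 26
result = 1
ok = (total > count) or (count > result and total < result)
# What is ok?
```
Trace:
  total=1
  total=1, count=26
  total=1, count=26, result=1
  total=1, count=26, result=1, ok=False

Final answer: False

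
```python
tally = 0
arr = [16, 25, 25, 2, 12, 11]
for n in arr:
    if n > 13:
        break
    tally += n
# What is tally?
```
Trace:
  tally=0
  tally=0, n=16

Final answer: 0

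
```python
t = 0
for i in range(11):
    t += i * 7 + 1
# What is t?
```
Trace:
  t=0
  t=1, i=0
  t=9, i=1
  t=24, i=2
  t=46, i=3
  t=75, i=4
  t=111, i=5
  t=154, i=6
  t=204, i=7
  t=261, i=8
  t=325, i=9
  t=396, i=10

Final answer: 396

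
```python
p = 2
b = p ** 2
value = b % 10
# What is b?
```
Trace:
  p=2
  p=2, b=4
  p=2, b=4, value=4

Final answer: 4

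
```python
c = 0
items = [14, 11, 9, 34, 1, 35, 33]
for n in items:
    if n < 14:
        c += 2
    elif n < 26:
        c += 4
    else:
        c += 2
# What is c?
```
Trace:
  c=0
  c=4, n=14
  c=6, n=11
  c=8, n=9
  c=10, n=34
  c=12, n=1
  c=14, n=35
  c=16, n=33

Final answer: 16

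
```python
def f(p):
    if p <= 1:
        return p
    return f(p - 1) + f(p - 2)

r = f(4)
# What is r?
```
Call trace (a repeated sub-call is expanded the first time; later identical calls just restate its return value):
f(p=4)
  f(p=3)
    f(p=2)
      f(p=1)
      -> return 1
      f(p=0)
      -> return 0
    -> return 1
    f(p=1)
    -> return 1
  -> return 2
  f(p=2) -> return 1  (same call as traced above)
-> return 3

Final answer: 3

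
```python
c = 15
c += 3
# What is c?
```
Trace:
  c=15
  c=18

Final answer: 18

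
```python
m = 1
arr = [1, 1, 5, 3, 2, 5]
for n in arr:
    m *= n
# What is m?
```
Trace:
  m=1
  m=1, n=1
  m=1, n=1
  m=5, n=5
  m=15, n=3
  m=30, n=2
  m=150, n=5

Final answer: 150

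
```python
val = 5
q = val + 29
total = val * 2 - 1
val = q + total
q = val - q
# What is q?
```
Trace:
  val=5
  val=5, q=34
  val=5, q=34, total=9
  val=43, q=34, total=9
  val=43, q=9, total=9

Final answer: 9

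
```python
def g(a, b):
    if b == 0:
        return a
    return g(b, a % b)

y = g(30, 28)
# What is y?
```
Call trace:
g(a=30, b=28)
  g(a=28, b=2)
    g(a=2, b=0)
    -> return 2
  -> return 2
-> return 2

Final answer: 2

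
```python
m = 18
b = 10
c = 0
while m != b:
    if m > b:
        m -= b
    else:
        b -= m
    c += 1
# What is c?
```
Trace:
  m=18
  m=18, b=10
  m=18, b=10, c=0
  m=8, b=10, c=1
  m=8, b=2, c=2
  m=6, b=2, c=3
  m=4, b=2, c=4
  m=2, b=2, c=5

Final answer: 5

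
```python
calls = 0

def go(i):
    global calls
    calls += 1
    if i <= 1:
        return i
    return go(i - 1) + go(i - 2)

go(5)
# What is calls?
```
Call trace (a repeated sub-call is expanded the first time; later identical calls just restate its return value):
go(i=5)
  go(i=4)
    go(i=3)
      go(i=2)
        go(i=1)
        -> return 1
        go(i=0)
        -> return 0
      -> return 1
      go(i=1)
      -> return 1
    -> return 2
    go(i=2) -> return 1  (same call as traced above)
  -> return 3
  go(i=3) -> return 2  (same call as traced above)
-> return 5

calls is incremented once per call, so count the calls in each subtree. Let C(i) = number of calls made by go(i).
C(0) = C(1) = 1 (base case, no recursion); C(i) = 1 + C(i - 1) + C(i - 2) otherwise.
C(2) = 1 + C(1) + C(0) = 1 + 1 + 1 = 3
C(3) = 1 + C(2) + C(1) = 1 + 3 + 1 = 5
C(4) = 1 + C(3) + C(2) = 1 + 5 + 3 = 9
C(5) = 1 + C(4) + C(3) = 1 + 9 + 5 = 15
calls = C(5) = 15

Final answer: 15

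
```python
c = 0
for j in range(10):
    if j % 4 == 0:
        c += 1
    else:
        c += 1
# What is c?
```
Trace:
  c=0
  c=1, j=0
  c=2, j=1
  c=3, j=2
  c=4, j=3
  c=5, j=4
  c=6, j=5
  c=7, j=6
  c=8, j=7
  c=9, j=8
  c=10, j=9

Final answer: 10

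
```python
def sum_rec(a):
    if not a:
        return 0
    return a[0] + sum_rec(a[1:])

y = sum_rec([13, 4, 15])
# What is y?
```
Call trace:
sum_rec(a=[13, 4, 15])
  sum_rec(a=[4, 15])
    sum_rec(a=[15])
      sum_rec(a=[])
      -> return 0
    -> return 15
  -> return 19
-> return 32

Final answer: 32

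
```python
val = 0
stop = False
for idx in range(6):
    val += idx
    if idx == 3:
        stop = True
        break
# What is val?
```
Trace:
  val=0
  val=0, stop=False
  val=0, stop=False, idx=0
  val=1, stop=False, idx=1
  val=3, stop=False, idx=2
  val=6, stop=True, idx=3

Final answer: 6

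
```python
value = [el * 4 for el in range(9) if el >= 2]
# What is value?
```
Trace:
  el=0
  el=1
  el=2
  el=3
  el=4
  el=5
  el=6
  el=7
  el=8
  value=[8, 12, 16, 20, 24, 28, 32]

Final answer: [8, 12, 16, 20, 24, 28, 32]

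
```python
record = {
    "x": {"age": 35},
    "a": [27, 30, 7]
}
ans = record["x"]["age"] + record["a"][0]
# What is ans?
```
Trace:
  record={'x': {'age': 35}, 'a': [27, 30, 7]}
  record={'x': {'age': 35}, 'a': [27, 30, 7]}, ans=62

Final answer: 62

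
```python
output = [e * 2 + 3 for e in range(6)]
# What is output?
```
Trace:
  e=0
  e=1
  e=2
  e=3
  e=4
  e=5
  output=[3, 5, 7, 9, 11, 13]

Final answer: [3, 5, 7, 9, 11, 13]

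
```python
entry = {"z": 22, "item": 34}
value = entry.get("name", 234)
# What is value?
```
Trace:
  entry={'z': 22, 'item': 34}
  entry={'z': 22, 'item': 34}, value=234

Final answer: 234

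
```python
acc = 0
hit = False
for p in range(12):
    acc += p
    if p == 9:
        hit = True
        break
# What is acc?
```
Trace:
  acc=0
  acc=0, hit=False
  acc=0, hit=False, p=0
  acc=1, hit=False, p=1
  acc=3, hit=False, p=2
  acc=6, hit=False, p=3
  acc=10, hit=False, p=4
  acc=15, hit=False, p=5
  acc=21, hit=False, p=6
  acc=28, hit=False, p=7
  acc=36, hit=False, p=8
  acc=45, hit=True, p=9

Final answer: 45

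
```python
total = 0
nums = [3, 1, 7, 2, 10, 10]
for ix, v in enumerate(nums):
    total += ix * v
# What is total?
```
Trace:
  total=0
  total=0, ix=0, v=3
  total=1, ix=1, v=1
  total=15, ix=2, v=7
  total=21, ix=3, v=2
  total=61, ix=4, v=10
  total=111, ix=5, v=10

Final answer: 111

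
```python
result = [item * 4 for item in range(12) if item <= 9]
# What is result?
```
Trace:
  item=0
  item=1
  item=2
  item=3
  item=4
  item=5
  item=6
  item=7
  item=8
  item=9
  item=10
  item=11
  result=[0, 4, 8, 12, 16, 20, 24, 28, 32, 36]

Final answer: [0, 4, 8, 12, 16, 20, 24, 28, 32, 36]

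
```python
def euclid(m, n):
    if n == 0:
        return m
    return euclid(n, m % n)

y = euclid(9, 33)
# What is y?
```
Call trace:
euclid(m=9, n=33)
  euclid(m=33, n=9)
    euclid(m=9, n=6)
      euclid(m=6, n=3)
        euclid(m=3, n=0)
        -> return 3
      -> return 3
    -> return 3
  -> return 3
-> return 3

Final answer: 3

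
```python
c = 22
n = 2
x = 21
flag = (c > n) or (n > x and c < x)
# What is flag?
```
Trace:
  c=22
  c=22, n=2
  c=22, n=2, x=21
  c=22, n=2, x=21, flag=True

Final answer: True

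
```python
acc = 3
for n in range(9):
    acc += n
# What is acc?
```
Trace:
  acc=3
  acc=3, n=0
  acc=4, n=1
  acc=6, n=2
  acc=9, n=3
  acc=13, n=4
  acc=18, n=5
  acc=24, n=6
  acc=31, n=7
  acc=39, n=8

Final answer: 39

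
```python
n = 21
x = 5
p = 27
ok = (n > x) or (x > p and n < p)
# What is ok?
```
Trace:
  n=21
  n=21, x=5
  n=21, x=5, p=27
  n=21, x=5, p=27, ok=True

Final answer: True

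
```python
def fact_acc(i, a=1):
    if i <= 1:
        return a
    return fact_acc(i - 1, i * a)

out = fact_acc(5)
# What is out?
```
Call trace:
fact_acc(i=5, a=1)
  fact_acc(i=4, a=5)
    fact_acc(i=3, a=20)
      fact_acc(i=2, a=60)
        fact_acc(i=1, a=120)
        -> return 120
      -> return 120
    -> return 120
  -> return 120
-> return 120

Final answer: 120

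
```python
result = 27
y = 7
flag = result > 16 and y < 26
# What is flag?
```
Trace:
  result=27
  result=27, y=7
  result=27, y=7, flag=True

Final answer: True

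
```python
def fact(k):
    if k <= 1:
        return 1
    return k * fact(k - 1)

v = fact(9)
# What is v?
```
Call trace:
fact(k=9)
  fact(k=8)
    fact(k=7)
      fact(k=6)
        fact(k=5)
          fact(k=4)
            fact(k=3)
              fact(k=2)
                fact(k=1)
                -> return 1
              -> return 2
            -> return 6
          -> return 24
        -> return 120
      -> return 720
    -> return 5040
  -> return 40320
-> return 362880

Final answer: 362880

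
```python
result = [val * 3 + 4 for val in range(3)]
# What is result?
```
Trace:
  val=0
  val=1
  val=2
  result=[4, 7, 10]

Final answer: [4, 7, 10]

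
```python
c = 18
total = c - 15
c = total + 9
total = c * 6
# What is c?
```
Trace:
  c=18
  c=18, total=3
  c=12, total=3
  c=12, total=72

Final answer: 12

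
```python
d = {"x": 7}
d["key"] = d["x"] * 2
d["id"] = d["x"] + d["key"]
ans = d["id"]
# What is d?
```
Trace:
  d={'x': 7}
  d={'x': 7, 'key': 14}
  d={'x': 7, 'key': 14, 'id': 21}
  d={'x': 7, 'key': 14, 'id': 21}, ans=21

Final answer: {'x': 7, 'key': 14, 'id': 21}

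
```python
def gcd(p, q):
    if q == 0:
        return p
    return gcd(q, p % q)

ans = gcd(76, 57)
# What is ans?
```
Call trace:
gcd(p=76, q=57)
  gcd(p=57, q=19)
    gcd(p=19, q=0)
    -> return 19
  -> return 19
-> return 19

Final answer: 19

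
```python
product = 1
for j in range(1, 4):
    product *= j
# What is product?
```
Trace:
  product=1
  product=1, j=1
  product=2, j=2
  product=6, j=3

Final answer: 6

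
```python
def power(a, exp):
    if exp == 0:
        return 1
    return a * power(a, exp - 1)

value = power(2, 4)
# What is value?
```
Call trace:
power(a=2, exp=4)
  power(a=2, exp=3)
    power(a=2, exp=2)
      power(a=2, exp=1)
        power(a=2, exp=0)
        -> return 1
      -> return 2
    -> return 4
  -> return 8
-> return 16

Final answer: 16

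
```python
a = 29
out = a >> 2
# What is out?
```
Trace:
  a=29
  a=29, out=7

Final answer: 7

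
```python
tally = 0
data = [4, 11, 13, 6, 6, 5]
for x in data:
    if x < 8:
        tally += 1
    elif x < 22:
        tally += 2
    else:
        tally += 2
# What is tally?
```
Trace:
  tally=0
  tally=1, x=4
  tally=3, x=11
  tally=5, x=13
  tally=6, x=6
  tally=7, x=6
  tally=8, x=5

Final answer: 8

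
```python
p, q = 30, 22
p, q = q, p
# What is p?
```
Trace:
  p=30, q=22
  p=22, q=30

Final answer: 22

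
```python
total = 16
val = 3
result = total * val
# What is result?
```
Trace:
  total=16
  total=16, val=3
  total=16, val=3, result=48

Final answer: 48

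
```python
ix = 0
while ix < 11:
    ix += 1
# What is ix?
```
Trace:
  ix=0
  ix=1
  ix=2
  ix=3
  ix=4
  ix=5
  ix=6
  ix=7
  ix=8
  ix=9
  ix=10
  ix=11

Final answer: 11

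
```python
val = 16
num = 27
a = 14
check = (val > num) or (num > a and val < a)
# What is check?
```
Trace:
  val=16
  val=16, num=27
  val=16, num=27, a=14
  val=16, num=27, a=14, check=False

Final answer: False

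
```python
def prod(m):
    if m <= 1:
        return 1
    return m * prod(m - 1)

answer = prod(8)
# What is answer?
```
Call trace:
prod(m=8)
  prod(m=7)
    prod(m=6)
      prod(m=5)
        prod(m=4)
          prod(m=3)
            prod(m=2)
              prod(m=1)
              -> return 1
            -> return 2
          -> return 6
        -> return 24
      -> return 120
    -> return 720
  -> return 5040
-> return 40320

Final answer: 40320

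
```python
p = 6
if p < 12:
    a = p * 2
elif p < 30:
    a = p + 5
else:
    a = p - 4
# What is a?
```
Trace:
  p=6
  p=6, a=12

Final answer: 12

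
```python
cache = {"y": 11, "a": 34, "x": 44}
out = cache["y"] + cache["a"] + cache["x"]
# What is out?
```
Trace:
  cache={'y': 11, 'a': 34, 'x': 44}
  cache={'y': 11, 'a': 34, 'x': 44}, out=89

Final answer: 89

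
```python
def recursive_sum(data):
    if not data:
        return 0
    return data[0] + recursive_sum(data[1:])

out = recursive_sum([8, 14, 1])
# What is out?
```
Call trace:
recursive_sum(data=[8, 14, 1])
  recursive_sum(data=[14, 1])
    recursive_sum(data=[1])
      recursive_sum(data=[])
      -> return 0
    -> return 1
  -> return 15
-> return 23

Final answer: 23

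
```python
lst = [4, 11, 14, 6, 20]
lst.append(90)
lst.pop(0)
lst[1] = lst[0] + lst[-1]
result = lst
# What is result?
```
Trace:
  lst=[4, 11, 14, 6, 20]
  lst=[4, 11, 14, 6, 20, 90]
  lst=[11, 14, 6, 20, 90]
  lst=[11, 101, 6, 20, 90]
  lst=[11, 101, 6, 20, 90], result=[11, 101, 6, 20, 90]

Final answer: [11, 101, 6, 20, 90]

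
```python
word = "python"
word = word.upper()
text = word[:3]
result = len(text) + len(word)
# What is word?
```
Trace:
  word='python'
  word='PYTHON'
  word='PYTHON', text='PYT'
  word='PYTHON', text='PYT', result=9

Final answer: 'PYTHON'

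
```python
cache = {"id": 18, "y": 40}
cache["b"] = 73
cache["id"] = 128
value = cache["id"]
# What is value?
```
Trace:
  cache={'id': 18, 'y': 40}
  cache={'id': 18, 'y': 40, 'b': 73}
  cache={'id': 128, 'y': 40, 'b': 73}
  cache={'id': 128, 'y': 40, 'b': 73}, value=128

Final answer: 128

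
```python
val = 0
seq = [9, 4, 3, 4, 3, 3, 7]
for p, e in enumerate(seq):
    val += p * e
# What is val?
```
Trace:
  val=0
  val=0, p=0, e=9
  val=4, p=1, e=4
  val=10, p=2, e=3
  val=22, p=3, e=4
  val=34, p=4, e=3
  val=49, p=5, e=3
  val=91, p=6, e=7

Final answer: 91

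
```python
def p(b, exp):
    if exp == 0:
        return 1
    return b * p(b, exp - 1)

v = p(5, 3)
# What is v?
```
Call trace:
p(b=5, exp=3)
  p(b=5, exp=2)
    p(b=5, exp=1)
      p(b=5, exp=0)
      -> return 1
    -> return 5
  -> return 25
-> return 125

Final answer: 125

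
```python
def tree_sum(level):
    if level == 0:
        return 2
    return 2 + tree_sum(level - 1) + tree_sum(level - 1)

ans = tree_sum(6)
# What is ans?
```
Call trace (a repeated sub-call is expanded the first time; later identical calls just restate its return value):
tree_sum(level=6)
  tree_sum(level=5)
    tree_sum(level=4)
      tree_sum(level=3)
        tree_sum(level=2)
          tree_sum(level=1)
            tree_sum(level=0)
            -> return 2
            tree_sum(level=0)
            -> return 2
          -> return 6
          tree_sum(level=1) -> return 6  (same call as traced above)
        -> return 14
        tree_sum(level=2) -> return 14  (same call as traced above)
      -> return 30
      tree_sum(level=3) -> return 30  (same call as traced above)
    -> return 62
    tree_sum(level=4) -> return 62  (same call as traced above)
  -> return 126
  tree_sum(level=5) -> return 126  (same call as traced above)
-> return 254

Final answer: 254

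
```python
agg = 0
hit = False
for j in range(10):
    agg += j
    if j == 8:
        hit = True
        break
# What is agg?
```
Trace:
  agg=0
  agg=0, hit=False
  agg=0, hit=False, j=0
  agg=1, hit=False, j=1
  agg=3, hit=False, j=2
  agg=6, hit=False, j=3
  agg=10, hit=False, j=4
  agg=15, hit=False, j=5
  agg=21, hit=False, j=6
  agg=28, hit=False, j=7
  agg=36, hit=True, j=8

Final answer: 36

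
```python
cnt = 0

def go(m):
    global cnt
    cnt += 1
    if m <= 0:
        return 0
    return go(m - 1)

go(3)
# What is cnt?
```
Call trace:
go(m=3)
  go(m=2)
    go(m=1)
      go(m=0)
      -> return 0
    -> return 0
  -> return 0
-> return 0

cnt is incremented once per call. go is entered once for each m = 3, 2, 1, 0 (the m <= 0 call returns without recursing), i.e. 3 + 1 calls.
cnt = 4

Final answer: 4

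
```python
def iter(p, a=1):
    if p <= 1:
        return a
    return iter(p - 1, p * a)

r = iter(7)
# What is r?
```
Call trace:
iter(p=7, a=1)
  iter(p=6, a=7)
    iter(p=5, a=42)
      iter(p=4, a=210)
        iter(p=3, a=840)
          iter(p=2, a=2520)
            iter(p=1, a=5040)
            -> return 5040
          -> return 5040
        -> return 5040
      -> return 5040
    -> return 5040
  -> return 5040
-> return 5040

Final answer: 5040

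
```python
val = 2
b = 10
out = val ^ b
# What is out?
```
Trace:
  val=2
  val=2, b=10
  val=2, b=10, out=8

Final answer: 8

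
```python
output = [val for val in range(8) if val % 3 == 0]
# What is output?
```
Trace:
  val=0
  val=1
  val=2
  val=3
  val=4
  val=5
  val=6
  val=7
  output=[0, 3, 6]

Final answer: [0, 3, 6]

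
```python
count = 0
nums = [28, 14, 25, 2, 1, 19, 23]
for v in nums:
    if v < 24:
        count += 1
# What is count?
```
Trace:
  count=0
  count=0, v=28
  count=1, v=14
  count=1, v=25
  count=2, v=2
  count=3, v=1
  count=4, v=19
  count=5, v=23

Final answer: 5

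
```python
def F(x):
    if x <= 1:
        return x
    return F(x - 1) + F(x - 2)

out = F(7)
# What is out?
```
Call trace (a repeated sub-call is expanded the first time; later identical calls just restate its return value):
F(x=7)
  F(x=6)
    F(x=5)
      F(x=4)
        F(x=3)
          F(x=2)
            F(x=1)
            -> return 1
            F(x=0)
            -> return 0
          -> return 1
          F(x=1)
          -> return 1
        -> return 2
        F(x=2) -> return 1  (same call as traced above)
      -> return 3
      F(x=3) -> return 2  (same call as traced above)
    -> return 5
    F(x=4) -> return 3  (same call as traced above)
  -> return 8
  F(x=5) -> return 5  (same call as traced above)
-> return 13

Final answer: 13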